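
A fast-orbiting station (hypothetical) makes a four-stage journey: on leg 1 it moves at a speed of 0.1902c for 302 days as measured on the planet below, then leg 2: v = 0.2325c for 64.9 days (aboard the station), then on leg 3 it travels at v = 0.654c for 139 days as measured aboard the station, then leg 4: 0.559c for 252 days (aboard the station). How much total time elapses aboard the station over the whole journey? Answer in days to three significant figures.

Leg 1: γ = 1/√(1 − 0.1902²) = 1/√0.9638 = 1.019; τ_1 = 302/1.019 = 296.5 days.
Leg 2: 64.9 days is already measured aboard the station.
Leg 3: 139 days is already measured aboard the station.
Leg 4: 252 days is already measured aboard the station.
Total: 296.5 + 64.90 + 139.0 + 252.0 days.

τ = 752 days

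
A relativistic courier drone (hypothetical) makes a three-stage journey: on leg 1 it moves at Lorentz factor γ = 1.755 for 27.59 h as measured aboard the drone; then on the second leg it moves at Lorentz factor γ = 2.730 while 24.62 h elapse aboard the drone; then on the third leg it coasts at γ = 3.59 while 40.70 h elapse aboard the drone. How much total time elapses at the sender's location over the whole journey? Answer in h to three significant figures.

Δt = 262 h

Leg 1: γ = 1.755; Δt_1 = 1.755 × 27.59 = 48.42 h.
Leg 2: γ = 2.730; Δt_2 = 2.730 × 24.62 = 67.21 h.
Leg 3: γ = 3.59; Δt_3 = 3.590 × 40.70 = 146.1 h.
Total: 48.42 + 67.21 + 146.1 h.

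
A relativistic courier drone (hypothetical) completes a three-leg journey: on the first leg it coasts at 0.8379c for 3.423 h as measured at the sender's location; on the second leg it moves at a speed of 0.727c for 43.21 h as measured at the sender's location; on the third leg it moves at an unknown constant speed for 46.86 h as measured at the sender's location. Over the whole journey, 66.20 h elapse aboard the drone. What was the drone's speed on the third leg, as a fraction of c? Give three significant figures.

Leg 1: γ = 1/√(1 − 0.8379²) = 1/√0.2979 = 1.832; τ_1 = 3.423/1.832 = 1.868 h.
Leg 2: γ = 1/√(1 − 0.727²) = 1/√0.4715 = 1.456; τ_2 = 43.21/1.456 = 29.67 h.
Leg 3: speed unknown; τ_3 = 46.86/γ_3.
Total proper time: 1.868 + 29.67 + τ_3 = 66.20, so τ_3 = 66.20 − 31.54 = 34.66 h.
γ_3 = 46.86/34.66 = 1.352; β = √(1 − 1/γ²) = √0.4529.

β = 0.673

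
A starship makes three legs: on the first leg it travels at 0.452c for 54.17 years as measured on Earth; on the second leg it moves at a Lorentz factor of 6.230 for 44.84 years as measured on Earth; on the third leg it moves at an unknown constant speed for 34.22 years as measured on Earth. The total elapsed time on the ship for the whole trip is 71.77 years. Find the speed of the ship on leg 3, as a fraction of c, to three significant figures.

β = 0.880

Leg 1: γ = 1/√(1 − 0.452²) = 1/√0.7957 = 1.121; τ_1 = 54.17/1.121 = 48.32 years.
Leg 2: γ = 6.230; τ_2 = 44.84/6.230 = 7.197 years.
Leg 3: speed unknown; τ_3 = 34.22/γ_3.
Total proper time: 48.32 + 7.197 + τ_3 = 71.77, so τ_3 = 71.77 − 55.52 = 16.25 years.
γ_3 = 34.22/16.25 = 2.106; β = √(1 − 1/γ²) = √0.7744.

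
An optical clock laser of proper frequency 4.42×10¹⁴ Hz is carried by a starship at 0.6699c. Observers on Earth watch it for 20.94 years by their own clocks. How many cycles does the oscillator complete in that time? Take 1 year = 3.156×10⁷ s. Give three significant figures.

γ = 1/√(1 − 0.6699²) = 1/√0.5512 = 1.347
During 20.94 years of lab time, the oscillator's proper time advances by τ = Δt/γ = 20.94/1.347 = 15.55 years = 4.907×10⁸ s.
N = f × τ = 4.42×10¹⁴ × 4.907×10⁸ = 2.169×10²³.

N = 2.17×10²³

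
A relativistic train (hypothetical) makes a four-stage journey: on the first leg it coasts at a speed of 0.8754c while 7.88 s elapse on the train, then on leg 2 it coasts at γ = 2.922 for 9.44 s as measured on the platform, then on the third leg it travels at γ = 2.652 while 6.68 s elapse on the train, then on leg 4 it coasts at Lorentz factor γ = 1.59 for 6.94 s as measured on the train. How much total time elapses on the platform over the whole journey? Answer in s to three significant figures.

Leg 1: γ = 1/√(1 − 0.8754²) = 1/√0.2337 = 2.069; Δt_1 = 2.069 × 7.88 = 16.30 s.
Leg 2: 9.44 s is already measured on the platform.
Leg 3: γ = 2.652; Δt_3 = 2.652 × 6.68 = 17.72 s.
Leg 4: γ = 1.59; Δt_4 = 1.590 × 6.94 = 11.03 s.
Total: 16.30 + 9.440 + 17.72 + 11.03 s.

Δt = 54.5 s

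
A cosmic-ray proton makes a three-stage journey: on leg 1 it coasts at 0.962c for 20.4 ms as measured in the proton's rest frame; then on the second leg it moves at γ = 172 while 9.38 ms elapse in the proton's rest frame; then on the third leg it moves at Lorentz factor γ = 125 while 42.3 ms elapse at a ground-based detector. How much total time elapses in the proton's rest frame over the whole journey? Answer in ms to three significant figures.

τ = 30.1 ms

Leg 1: 20.4 ms is already measured in the proton's rest frame.
Leg 2: 9.38 ms is already measured in the proton's rest frame.
Leg 3: γ = 125; τ_3 = 42.3/125.0 = 0.3384 ms.
Total: 20.40 + 9.380 + 0.3384 ms.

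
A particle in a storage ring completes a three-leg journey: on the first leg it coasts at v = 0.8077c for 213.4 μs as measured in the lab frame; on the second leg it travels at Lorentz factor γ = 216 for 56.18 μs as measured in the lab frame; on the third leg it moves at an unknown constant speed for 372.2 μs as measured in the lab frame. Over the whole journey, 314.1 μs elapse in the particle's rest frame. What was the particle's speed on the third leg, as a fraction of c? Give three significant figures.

β = 0.863

Leg 1: γ = 1/√(1 − 0.8077²) = 1/√0.3476 = 1.696; τ_1 = 213.4/1.696 = 125.8 μs.
Leg 2: γ = 216; τ_2 = 56.18/216.0 = 0.2601 μs.
Leg 3: speed unknown; τ_3 = 372.2/γ_3.
Total proper time: 125.8 + 0.2601 + τ_3 = 314.1, so τ_3 = 314.1 − 126.1 = 188.0 μs.
γ_3 = 372.2/188.0 = 1.980; β = √(1 − 1/γ²) = √0.7448.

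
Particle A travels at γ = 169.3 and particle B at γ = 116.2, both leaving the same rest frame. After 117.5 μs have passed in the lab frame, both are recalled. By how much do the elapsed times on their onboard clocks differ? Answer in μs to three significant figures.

|τ_A − τ_B| = 0.317 μs

A: γ = 169.3; τ_A = 117.5/169.3 = 0.6940 μs.
B: γ = 116.2; τ_B = 117.5/116.2 = 1.011 μs.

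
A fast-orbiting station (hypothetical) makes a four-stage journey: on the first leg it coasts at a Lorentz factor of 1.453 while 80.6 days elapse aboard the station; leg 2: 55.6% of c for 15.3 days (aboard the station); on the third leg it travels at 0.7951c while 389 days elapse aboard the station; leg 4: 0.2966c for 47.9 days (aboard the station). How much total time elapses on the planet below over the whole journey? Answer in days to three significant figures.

Leg 1: γ = 1.453; Δt_1 = 1.453 × 80.6 = 117.1 days.
Leg 2: β = 0.556; γ = 1/√(1 − 0.556²) = 1/√0.6909 = 1.203; Δt_2 = 1.203 × 15.3 = 18.41 days.
Leg 3: γ = 1/√(1 − 0.7951²) = 1/√0.3678 = 1.649; Δt_3 = 1.649 × 389 = 641.4 days.
Leg 4: γ = 1/√(1 − 0.2966²) = 1/√0.9120 = 1.047; Δt_4 = 1.047 × 47.9 = 50.16 days.
Total: 117.1 + 18.41 + 641.4 + 50.16 days.

Δt = 827 days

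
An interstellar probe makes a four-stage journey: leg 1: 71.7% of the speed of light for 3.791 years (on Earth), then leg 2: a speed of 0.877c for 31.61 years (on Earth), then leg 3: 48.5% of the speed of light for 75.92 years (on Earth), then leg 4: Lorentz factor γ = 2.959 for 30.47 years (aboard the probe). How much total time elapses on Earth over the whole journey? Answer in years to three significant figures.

Δt = 201 years

Leg 1: 3.791 years is already measured on Earth.
Leg 2: 31.61 years is already measured on Earth.
Leg 3: 75.92 years is already measured on Earth.
Leg 4: γ = 2.959; Δt_4 = 2.959 × 30.47 = 90.16 years.
Total: 3.791 + 31.61 + 75.92 + 90.16 years.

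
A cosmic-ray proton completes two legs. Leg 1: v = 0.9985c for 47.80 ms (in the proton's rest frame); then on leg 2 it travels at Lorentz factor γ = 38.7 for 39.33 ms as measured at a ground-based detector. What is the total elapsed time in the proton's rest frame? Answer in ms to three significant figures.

Leg 1: 47.80 ms is already measured in the proton's rest frame.
Leg 2: γ = 38.7; τ_2 = 39.33/38.70 = 1.016 ms.
Total: 47.80 + 1.016 ms.

τ = 48.8 ms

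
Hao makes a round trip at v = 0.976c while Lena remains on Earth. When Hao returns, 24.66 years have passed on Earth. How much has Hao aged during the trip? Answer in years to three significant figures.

τ = 5.37 years

γ = 1/√(1 − 0.976²) = 1/√0.04742 = 4.592
Hao's clock measures proper time along the trip: τ = Δt/γ = 24.66/4.592 years.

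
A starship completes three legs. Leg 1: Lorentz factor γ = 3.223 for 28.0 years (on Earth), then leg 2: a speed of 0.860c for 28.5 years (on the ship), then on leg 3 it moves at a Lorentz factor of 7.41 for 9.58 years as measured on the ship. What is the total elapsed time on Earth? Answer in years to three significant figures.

Leg 1: 28.0 years is already measured on Earth.
Leg 2: γ = 1/√(1 − 0.860²) = 1/√0.2604 = 1.960; Δt_2 = 1.960 × 28.5 = 55.85 years.
Leg 3: γ = 7.41; Δt_3 = 7.410 × 9.58 = 70.99 years.
Total: 28.00 + 55.85 + 70.99 years.

Δt = 155 years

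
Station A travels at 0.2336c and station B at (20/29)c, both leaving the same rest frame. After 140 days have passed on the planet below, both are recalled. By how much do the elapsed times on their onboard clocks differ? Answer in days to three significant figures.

|τ_A − τ_B| = 34.7 days

A: γ = 1/√(1 − 0.2336²) = 1/√0.9454 = 1.028; τ_A = 140/1.028 = 136.1 days.
B: γ = 1/√(1 − (20/29)²) = 29/21 ≈ 1.381; τ_B = 140/1.381 = 101.4 days.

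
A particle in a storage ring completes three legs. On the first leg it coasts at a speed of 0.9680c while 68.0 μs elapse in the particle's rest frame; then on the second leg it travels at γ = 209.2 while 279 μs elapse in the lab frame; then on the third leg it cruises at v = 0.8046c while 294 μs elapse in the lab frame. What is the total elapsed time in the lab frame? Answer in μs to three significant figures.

Δt = 844 μs

Leg 1: γ = 1/√(1 − 0.9680²) = 1/√0.06298 = 3.985; Δt_1 = 3.985 × 68.0 = 271.0 μs.
Leg 2: 279 μs is already measured in the lab frame.
Leg 3: 294 μs is already measured in the lab frame.
Total: 271.0 + 279.0 + 294.0 μs.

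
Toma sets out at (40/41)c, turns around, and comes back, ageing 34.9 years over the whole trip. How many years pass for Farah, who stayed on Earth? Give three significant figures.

Δt = 159 years

γ = 1/√(1 − (40/41)²) = 41/9 ≈ 4.556
Earth-frame duration is the dilated interval: Δt = γτ = 4.556 × 34.9 years.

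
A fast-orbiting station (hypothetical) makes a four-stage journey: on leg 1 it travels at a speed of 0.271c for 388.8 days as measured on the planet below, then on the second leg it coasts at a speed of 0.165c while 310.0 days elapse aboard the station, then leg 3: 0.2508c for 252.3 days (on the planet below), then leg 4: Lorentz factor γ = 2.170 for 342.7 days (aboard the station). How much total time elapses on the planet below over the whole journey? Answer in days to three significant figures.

Leg 1: 388.8 days is already measured on the planet below.
Leg 2: γ = 1/√(1 − 0.165²) = 1/√0.9728 = 1.014; Δt_2 = 1.014 × 310.0 = 314.3 days.
Leg 3: 252.3 days is already measured on the planet below.
Leg 4: γ = 2.170; Δt_4 = 2.170 × 342.7 = 743.7 days.
Total: 388.8 + 314.3 + 252.3 + 743.7 days.

Δt = 1700 days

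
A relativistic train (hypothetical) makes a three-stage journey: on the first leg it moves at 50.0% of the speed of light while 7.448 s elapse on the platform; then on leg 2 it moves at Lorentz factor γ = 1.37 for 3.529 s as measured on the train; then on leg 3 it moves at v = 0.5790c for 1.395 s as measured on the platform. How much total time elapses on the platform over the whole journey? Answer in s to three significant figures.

Δt = 13.7 s

Leg 1: 7.448 s is already measured on the platform.
Leg 2: γ = 1.37; Δt_2 = 1.370 × 3.529 = 4.835 s.
Leg 3: 1.395 s is already measured on the platform.
Total: 7.448 + 4.835 + 1.395 s.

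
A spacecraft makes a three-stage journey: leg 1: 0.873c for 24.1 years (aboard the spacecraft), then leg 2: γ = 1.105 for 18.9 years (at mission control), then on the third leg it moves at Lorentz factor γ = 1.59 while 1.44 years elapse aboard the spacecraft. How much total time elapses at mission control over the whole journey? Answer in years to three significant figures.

Leg 1: γ = 1/√(1 − 0.873²) = 1/√0.2379 = 2.050; Δt_1 = 2.050 × 24.1 = 49.41 years.
Leg 2: 18.9 years is already measured at mission control.
Leg 3: γ = 1.59; Δt_3 = 1.590 × 1.44 = 2.290 years.
Total: 49.41 + 18.90 + 2.290 years.

Δt = 70.6 years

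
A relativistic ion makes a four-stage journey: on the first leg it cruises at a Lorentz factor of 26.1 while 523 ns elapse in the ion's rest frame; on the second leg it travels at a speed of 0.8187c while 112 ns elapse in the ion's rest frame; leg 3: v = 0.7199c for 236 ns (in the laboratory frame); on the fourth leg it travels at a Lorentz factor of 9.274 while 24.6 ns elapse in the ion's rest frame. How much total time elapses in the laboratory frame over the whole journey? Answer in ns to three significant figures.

Leg 1: γ = 26.1; Δt_1 = 26.10 × 523 = 1.365×10⁴ ns.
Leg 2: γ = 1/√(1 − 0.8187²) = 1/√0.3297 = 1.741; Δt_2 = 1.741 × 112 = 195.0 ns.
Leg 3: 236 ns is already measured in the laboratory frame.
Leg 4: γ = 9.274; Δt_4 = 9.274 × 24.6 = 228.1 ns.
Total: 1.365×10⁴ + 195.0 + 236.0 + 228.1 ns.

Δt = 1.43×10⁴ ns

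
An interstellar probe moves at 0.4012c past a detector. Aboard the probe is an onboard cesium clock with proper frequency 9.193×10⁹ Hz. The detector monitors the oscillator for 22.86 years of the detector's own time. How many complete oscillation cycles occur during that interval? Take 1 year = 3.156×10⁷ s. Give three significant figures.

N = 6.08×10¹⁸

γ = 1/√(1 − 0.4012²) = 1/√0.8390 = 1.092
During 22.86 years of lab time, the oscillator's proper time advances by τ = Δt/γ = 22.86/1.092 = 20.94 years = 6.609×10⁸ s.
N = f × τ = 9.193×10⁹ × 6.609×10⁸ = 6.075×10¹⁸.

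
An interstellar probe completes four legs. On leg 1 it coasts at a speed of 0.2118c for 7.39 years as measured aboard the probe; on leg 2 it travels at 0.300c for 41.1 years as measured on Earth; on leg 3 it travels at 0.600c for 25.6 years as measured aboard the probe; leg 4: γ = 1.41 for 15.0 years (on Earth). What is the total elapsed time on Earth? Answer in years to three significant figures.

Leg 1: γ = 1/√(1 − 0.2118²) = 1/√0.9551 = 1.023; Δt_1 = 1.023 × 7.39 = 7.562 years.
Leg 2: 41.1 years is already measured on Earth.
Leg 3: γ = 1/√(1 − 0.600²) = 5/4 = 1.250; Δt_3 = 1.250 × 25.6 = 32.00 years.
Leg 4: 15.0 years is already measured on Earth.
Total: 7.562 + 41.10 + 32.00 + 15.00 years.

Δt = 95.7 years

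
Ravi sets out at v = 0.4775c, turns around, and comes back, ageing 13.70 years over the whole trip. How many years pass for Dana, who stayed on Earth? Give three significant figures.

γ = 1/√(1 − 0.4775²) = 1/√0.7720 = 1.138
Earth-frame duration is the dilated interval: Δt = γτ = 1.138 × 13.70 years.

Δt = 15.6 years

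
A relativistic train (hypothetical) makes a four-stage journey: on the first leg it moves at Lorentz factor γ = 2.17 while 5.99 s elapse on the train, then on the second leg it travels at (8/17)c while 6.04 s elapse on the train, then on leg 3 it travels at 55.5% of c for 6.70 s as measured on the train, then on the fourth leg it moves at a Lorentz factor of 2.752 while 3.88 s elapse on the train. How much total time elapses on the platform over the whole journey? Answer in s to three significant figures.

Leg 1: γ = 2.17; Δt_1 = 2.170 × 5.99 = 13.00 s.
Leg 2: γ = 1/√(1 − (8/17)²) = 17/15 ≈ 1.133; Δt_2 = 1.133 × 6.04 = 6.845 s.
Leg 3: β = 0.555; γ = 1/√(1 − 0.555²) = 1/√0.6920 = 1.202; Δt_3 = 1.202 × 6.70 = 8.054 s.
Leg 4: γ = 2.752; Δt_4 = 2.752 × 3.88 = 10.68 s.
Total: 13.00 + 6.845 + 8.054 + 10.68 s.

Δt = 38.6 s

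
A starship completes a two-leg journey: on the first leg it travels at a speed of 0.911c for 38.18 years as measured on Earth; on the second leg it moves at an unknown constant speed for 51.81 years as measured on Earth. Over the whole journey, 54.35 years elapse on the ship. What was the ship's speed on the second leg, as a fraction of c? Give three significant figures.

Leg 1: γ = 1/√(1 − 0.911²) = 1/√0.1701 = 2.425; τ_1 = 38.18/2.425 = 15.75 years.
Leg 2: speed unknown; τ_2 = 51.81/γ_2.
Total proper time: 15.75 + τ_2 = 54.35, so τ_2 = 54.35 − 15.75 = 38.60 years.
γ_2 = 51.81/38.60 = 1.342; β = √(1 − 1/γ²) = √0.4448.

β = 0.667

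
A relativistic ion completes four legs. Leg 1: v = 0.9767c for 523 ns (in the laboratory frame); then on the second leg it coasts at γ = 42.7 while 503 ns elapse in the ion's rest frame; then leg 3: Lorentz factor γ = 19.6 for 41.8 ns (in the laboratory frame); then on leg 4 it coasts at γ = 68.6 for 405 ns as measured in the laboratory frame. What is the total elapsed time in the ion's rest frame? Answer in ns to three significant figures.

Leg 1: γ = 1/√(1 − 0.9767²) = 1/√0.04606 = 4.660; τ_1 = 523/4.660 = 112.2 ns.
Leg 2: 503 ns is already measured in the ion's rest frame.
Leg 3: γ = 19.6; τ_3 = 41.8/19.60 = 2.133 ns.
Leg 4: γ = 68.6; τ_4 = 405/68.60 = 5.904 ns.
Total: 112.2 + 503.0 + 2.133 + 5.904 ns.

τ = 623 ns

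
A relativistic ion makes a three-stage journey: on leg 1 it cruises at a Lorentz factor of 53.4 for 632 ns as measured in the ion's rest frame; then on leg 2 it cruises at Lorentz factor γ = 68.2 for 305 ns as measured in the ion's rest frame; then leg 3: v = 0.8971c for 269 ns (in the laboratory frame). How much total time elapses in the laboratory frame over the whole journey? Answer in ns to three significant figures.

Leg 1: γ = 53.4; Δt_1 = 53.40 × 632 = 3.375×10⁴ ns.
Leg 2: γ = 68.2; Δt_2 = 68.20 × 305 = 2.080×10⁴ ns.
Leg 3: 269 ns is already measured in the laboratory frame.
Total: 3.375×10⁴ + 2.080×10⁴ + 269.0 ns.

Δt = 5.48×10⁴ ns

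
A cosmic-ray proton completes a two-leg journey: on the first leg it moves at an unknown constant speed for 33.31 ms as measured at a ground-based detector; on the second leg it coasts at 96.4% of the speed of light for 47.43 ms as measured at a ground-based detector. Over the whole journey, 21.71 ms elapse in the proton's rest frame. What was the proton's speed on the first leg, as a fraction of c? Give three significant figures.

β = 0.962

Leg 1: speed unknown; τ_1 = 33.31/γ_1.
Leg 2: β = 0.964; γ = 1/√(1 − 0.964²) = 1/√0.07070 = 3.761; τ_2 = 47.43/3.761 = 12.61 ms.
Total proper time: τ_1 + 12.61 = 21.71, so τ_1 = 21.71 − 12.61 = 9.098 ms.
γ_1 = 33.31/9.098 = 3.661; β = √(1 − 1/γ²) = √0.9254.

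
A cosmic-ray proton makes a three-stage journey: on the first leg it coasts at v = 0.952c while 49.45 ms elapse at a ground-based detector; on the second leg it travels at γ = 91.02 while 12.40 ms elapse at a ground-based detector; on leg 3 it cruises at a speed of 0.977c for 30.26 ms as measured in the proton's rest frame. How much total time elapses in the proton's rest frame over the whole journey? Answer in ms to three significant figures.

τ = 45.5 ms

Leg 1: γ = 1/√(1 − 0.952²) = 1/√0.09370 = 3.267; τ_1 = 49.45/3.267 = 15.14 ms.
Leg 2: γ = 91.02; τ_2 = 12.40/91.02 = 0.1362 ms.
Leg 3: 30.26 ms is already measured in the proton's rest frame.
Total: 15.14 + 0.1362 + 30.26 ms.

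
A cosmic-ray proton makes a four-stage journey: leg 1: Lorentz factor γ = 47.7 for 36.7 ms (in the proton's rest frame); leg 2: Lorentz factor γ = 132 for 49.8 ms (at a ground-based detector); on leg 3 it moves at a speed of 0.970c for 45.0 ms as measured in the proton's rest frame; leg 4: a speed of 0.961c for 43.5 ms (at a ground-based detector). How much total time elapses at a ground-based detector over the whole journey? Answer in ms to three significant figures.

Leg 1: γ = 47.7; Δt_1 = 47.70 × 36.7 = 1751 ms.
Leg 2: 49.8 ms is already measured at a ground-based detector.
Leg 3: γ = 1/√(1 − 0.970²) = 1/√0.05910 = 4.113; Δt_3 = 4.113 × 45.0 = 185.1 ms.
Leg 4: 43.5 ms is already measured at a ground-based detector.
Total: 1751 + 49.80 + 185.1 + 43.50 ms.

Δt = 2030 ms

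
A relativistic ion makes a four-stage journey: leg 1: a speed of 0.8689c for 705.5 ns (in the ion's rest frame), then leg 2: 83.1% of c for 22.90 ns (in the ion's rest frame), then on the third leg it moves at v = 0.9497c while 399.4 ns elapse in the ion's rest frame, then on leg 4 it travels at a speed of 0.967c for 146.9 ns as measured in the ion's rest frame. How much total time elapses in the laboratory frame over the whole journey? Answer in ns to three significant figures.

Δt = 3320 ns

Leg 1: γ = 1/√(1 − 0.8689²) = 1/√0.2450 = 2.020; Δt_1 = 2.020 × 705.5 = 1425 ns.
Leg 2: β = 0.831; γ = 1/√(1 − 0.831²) = 1/√0.3094 = 1.798; Δt_2 = 1.798 × 22.90 = 41.17 ns.
Leg 3: γ = 1/√(1 − 0.9497²) = 1/√0.09807 = 3.193; Δt_3 = 3.193 × 399.4 = 1275 ns.
Leg 4: γ = 1/√(1 − 0.967²) = 1/√0.06491 = 3.925; Δt_4 = 3.925 × 146.9 = 576.6 ns.
Total: 1425 + 41.17 + 1275 + 576.6 ns.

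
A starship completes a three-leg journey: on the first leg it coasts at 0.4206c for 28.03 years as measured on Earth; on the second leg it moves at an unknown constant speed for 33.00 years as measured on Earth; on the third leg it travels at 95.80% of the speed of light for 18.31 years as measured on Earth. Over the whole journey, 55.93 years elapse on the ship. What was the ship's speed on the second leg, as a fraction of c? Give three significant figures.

β = 0.644

Leg 1: γ = 1/√(1 − 0.4206²) = 1/√0.8231 = 1.102; τ_1 = 28.03/1.102 = 25.43 years.
Leg 2: speed unknown; τ_2 = 33.00/γ_2.
Leg 3: β = 0.9580; γ = 1/√(1 − 0.9580²) = 1/√0.08224 = 3.487; τ_3 = 18.31/3.487 = 5.251 years.
Total proper time: 25.43 + τ_2 + 5.251 = 55.93, so τ_2 = 55.93 − 30.68 = 25.25 years.
γ_2 = 33.00/25.25 = 1.307; β = √(1 − 1/γ²) = √0.4146.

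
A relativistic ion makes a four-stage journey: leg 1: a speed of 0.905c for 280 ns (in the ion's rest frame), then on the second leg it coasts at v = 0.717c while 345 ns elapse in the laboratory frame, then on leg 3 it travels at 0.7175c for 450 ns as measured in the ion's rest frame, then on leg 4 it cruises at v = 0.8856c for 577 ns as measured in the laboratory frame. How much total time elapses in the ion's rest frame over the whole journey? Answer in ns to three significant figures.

τ = 1240 ns

Leg 1: 280 ns is already measured in the ion's rest frame.
Leg 2: γ = 1/√(1 − 0.717²) = 1/√0.4859 = 1.435; τ_2 = 345/1.435 = 240.5 ns.
Leg 3: 450 ns is already measured in the ion's rest frame.
Leg 4: γ = 1/√(1 − 0.8856²) = 1/√0.2157 = 2.153; τ_4 = 577/2.153 = 268.0 ns.
Total: 280.0 + 240.5 + 450.0 + 268.0 ns.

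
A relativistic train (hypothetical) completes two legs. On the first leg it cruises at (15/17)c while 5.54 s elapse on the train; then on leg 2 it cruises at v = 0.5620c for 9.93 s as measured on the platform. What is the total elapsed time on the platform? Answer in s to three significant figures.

Leg 1: γ = 1/√(1 − (15/17)²) = 17/8 = 2.125; Δt_1 = 2.125 × 5.54 = 11.77 s.
Leg 2: 9.93 s is already measured on the platform.
Total: 11.77 + 9.930 s.

Δt = 21.7 s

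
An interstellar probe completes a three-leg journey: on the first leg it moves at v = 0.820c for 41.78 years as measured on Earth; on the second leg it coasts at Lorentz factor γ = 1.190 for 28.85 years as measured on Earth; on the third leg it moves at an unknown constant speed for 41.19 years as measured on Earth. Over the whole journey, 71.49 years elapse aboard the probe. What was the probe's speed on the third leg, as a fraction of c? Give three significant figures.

β = 0.824

Leg 1: γ = 1/√(1 − 0.820²) = 1/√0.3276 = 1.747; τ_1 = 41.78/1.747 = 23.91 years.
Leg 2: γ = 1.190; τ_2 = 28.85/1.190 = 24.24 years.
Leg 3: speed unknown; τ_3 = 41.19/γ_3.
Total proper time: 23.91 + 24.24 + τ_3 = 71.49, so τ_3 = 71.49 − 48.16 = 23.33 years.
γ_3 = 41.19/23.33 = 1.765; β = √(1 − 1/γ²) = √0.6791.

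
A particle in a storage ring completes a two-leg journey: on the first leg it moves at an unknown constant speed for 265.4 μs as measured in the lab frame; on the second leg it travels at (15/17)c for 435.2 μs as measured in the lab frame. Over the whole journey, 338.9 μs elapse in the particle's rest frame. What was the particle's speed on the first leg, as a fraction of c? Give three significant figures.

Leg 1: speed unknown; τ_1 = 265.4/γ_1.
Leg 2: γ = 1/√(1 − (15/17)²) = 17/8 = 2.125; τ_2 = 435.2/2.125 = 204.8 μs.
Total proper time: τ_1 + 204.8 = 338.9, so τ_1 = 338.9 − 204.8 = 134.1 μs.
γ_1 = 265.4/134.1 = 1.979; β = √(1 − 1/γ²) = √0.7447.

β = 0.863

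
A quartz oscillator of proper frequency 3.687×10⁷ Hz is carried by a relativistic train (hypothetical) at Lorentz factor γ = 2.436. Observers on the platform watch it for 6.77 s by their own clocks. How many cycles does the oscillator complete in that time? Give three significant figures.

γ = 2.436
During 6.77 s of lab time, the oscillator's proper time advances by τ = Δt/γ = 6.77/2.436 = 2.779 s = 2.779×10⁰ s.
N = f × τ = 3.687×10⁷ × 2.779×10⁰ = 1.025×10⁸.

N = 1.02×10⁸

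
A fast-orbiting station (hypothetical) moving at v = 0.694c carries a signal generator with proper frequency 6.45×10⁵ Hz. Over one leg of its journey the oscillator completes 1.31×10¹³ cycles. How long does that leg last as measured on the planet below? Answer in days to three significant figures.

γ = 1/√(1 − 0.694²) = 1/√0.5184 = 1.389
Proper time for N cycles: τ = N/f = 1.31×10¹³/(6.45×10⁵) = 2.031×10⁷ s = 235.1 days.
Lab-frame duration Δt = γτ = 1.389 × 235.1 = 326.5 days.

Δt = 326 days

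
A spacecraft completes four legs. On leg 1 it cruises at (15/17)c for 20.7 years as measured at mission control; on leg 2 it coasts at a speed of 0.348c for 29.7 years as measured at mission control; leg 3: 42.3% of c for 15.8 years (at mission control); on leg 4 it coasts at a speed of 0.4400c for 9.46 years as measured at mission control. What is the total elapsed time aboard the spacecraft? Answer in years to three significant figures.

τ = 60.4 years

Leg 1: γ = 1/√(1 − (15/17)²) = 17/8 = 2.125; τ_1 = 20.7/2.125 = 9.741 years.
Leg 2: γ = 1/√(1 − 0.348²) = 1/√0.8789 = 1.067; τ_2 = 29.7/1.067 = 27.84 years.
Leg 3: β = 0.423; γ = 1/√(1 − 0.423²) = 1/√0.8211 = 1.104; τ_3 = 15.8/1.104 = 14.32 years.
Leg 4: γ = 1/√(1 − 0.4400²) = 1/√0.8064 = 1.114; τ_4 = 9.46/1.114 = 8.495 years.
Total: 9.741 + 27.84 + 14.32 + 8.495 years.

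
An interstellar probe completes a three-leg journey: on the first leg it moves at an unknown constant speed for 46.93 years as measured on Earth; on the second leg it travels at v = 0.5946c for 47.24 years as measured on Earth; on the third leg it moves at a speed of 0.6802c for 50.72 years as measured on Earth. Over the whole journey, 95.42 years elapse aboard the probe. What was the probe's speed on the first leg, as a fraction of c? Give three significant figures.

Leg 1: speed unknown; τ_1 = 46.93/γ_1.
Leg 2: γ = 1/√(1 − 0.5946²) = 1/√0.6465 = 1.244; τ_2 = 47.24/1.244 = 37.98 years.
Leg 3: γ = 1/√(1 − 0.6802²) = 1/√0.5373 = 1.364; τ_3 = 50.72/1.364 = 37.18 years.
Total proper time: τ_1 + 37.98 + 37.18 = 95.42, so τ_1 = 95.42 − 75.16 = 20.26 years.
γ_1 = 46.93/20.26 = 2.317; β = √(1 − 1/γ²) = √0.8136.

β = 0.902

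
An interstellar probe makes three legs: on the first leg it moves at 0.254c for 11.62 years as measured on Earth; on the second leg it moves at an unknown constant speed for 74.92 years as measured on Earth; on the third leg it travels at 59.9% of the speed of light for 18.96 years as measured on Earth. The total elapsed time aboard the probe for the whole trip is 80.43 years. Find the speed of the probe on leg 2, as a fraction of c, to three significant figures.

Leg 1: γ = 1/√(1 − 0.254²) = 1/√0.9355 = 1.034; τ_1 = 11.62/1.034 = 11.24 years.
Leg 2: speed unknown; τ_2 = 74.92/γ_2.
Leg 3: β = 0.599; γ = 1/√(1 − 0.599²) = 1/√0.6412 = 1.249; τ_3 = 18.96/1.249 = 15.18 years.
Total proper time: 11.24 + τ_2 + 15.18 = 80.43, so τ_2 = 80.43 − 26.42 = 54.01 years.
γ_2 = 74.92/54.01 = 1.387; β = √(1 − 1/γ²) = √0.4803.

β = 0.693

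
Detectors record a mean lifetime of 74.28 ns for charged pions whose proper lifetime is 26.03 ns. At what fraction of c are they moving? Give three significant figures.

v = 0.937c

γ = Δt/τ₀ = 74.28/26.03 = 2.854
β = √(1 − 1/γ²) = √(1 − 0.1228) = √0.8772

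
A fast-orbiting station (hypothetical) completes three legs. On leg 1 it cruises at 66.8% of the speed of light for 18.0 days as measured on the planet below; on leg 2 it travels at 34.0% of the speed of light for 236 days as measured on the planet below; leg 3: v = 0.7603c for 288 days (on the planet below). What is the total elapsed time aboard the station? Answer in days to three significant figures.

Leg 1: β = 0.668; γ = 1/√(1 − 0.668²) = 1/√0.5538 = 1.344; τ_1 = 18.0/1.344 = 13.39 days.
Leg 2: β = 0.340; γ = 1/√(1 − 0.340²) = 1/√0.8844 = 1.063; τ_2 = 236/1.063 = 221.9 days.
Leg 3: γ = 1/√(1 − 0.7603²) = 1/√0.4219 = 1.539; τ_3 = 288/1.539 = 187.1 days.
Total: 13.39 + 221.9 + 187.1 days.

τ = 422 days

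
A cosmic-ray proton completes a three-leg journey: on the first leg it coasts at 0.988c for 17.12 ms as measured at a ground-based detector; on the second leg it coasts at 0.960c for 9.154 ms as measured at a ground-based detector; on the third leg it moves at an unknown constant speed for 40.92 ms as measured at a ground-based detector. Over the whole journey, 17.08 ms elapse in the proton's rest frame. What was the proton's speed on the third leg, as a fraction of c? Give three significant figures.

β = 0.957

Leg 1: γ = 1/√(1 − 0.988²) = 1/√0.02386 = 6.474; τ_1 = 17.12/6.474 = 2.644 ms.
Leg 2: γ = 1/√(1 − 0.960²) = 25/7 ≈ 3.571; τ_2 = 9.154/3.571 = 2.563 ms.
Leg 3: speed unknown; τ_3 = 40.92/γ_3.
Total proper time: 2.644 + 2.563 + τ_3 = 17.08, so τ_3 = 17.08 − 5.207 = 11.87 ms.
γ_3 = 40.92/11.87 = 3.447; β = √(1 − 1/γ²) = √0.9158.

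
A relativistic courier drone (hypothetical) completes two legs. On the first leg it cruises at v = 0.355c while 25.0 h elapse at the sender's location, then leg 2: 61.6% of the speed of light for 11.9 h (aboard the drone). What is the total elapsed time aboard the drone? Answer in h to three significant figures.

τ = 35.3 h

Leg 1: γ = 1/√(1 − 0.355²) = 1/√0.8740 = 1.070; τ_1 = 25.0/1.070 = 23.37 h.
Leg 2: 11.9 h is already measured aboard the drone.
Total: 23.37 + 11.90 h.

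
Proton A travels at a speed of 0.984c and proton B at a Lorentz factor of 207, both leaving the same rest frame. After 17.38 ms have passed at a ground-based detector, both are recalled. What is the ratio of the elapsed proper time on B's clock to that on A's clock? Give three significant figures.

A: γ = 1/√(1 − 0.984²) = 1/√0.03174 = 5.613. B: γ = 207.
τ_A/τ_B = γ_B/γ_A = 207.0/5.613 = 36.88, so τ_B/τ_A = 0.02711.

τ_B/τ_A = 0.0271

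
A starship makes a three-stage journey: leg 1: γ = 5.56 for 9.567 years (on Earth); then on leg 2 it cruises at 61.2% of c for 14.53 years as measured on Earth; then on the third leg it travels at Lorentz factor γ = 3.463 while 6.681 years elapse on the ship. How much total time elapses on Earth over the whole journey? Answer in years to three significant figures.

Leg 1: 9.567 years is already measured on Earth.
Leg 2: 14.53 years is already measured on Earth.
Leg 3: γ = 3.463; Δt_3 = 3.463 × 6.681 = 23.14 years.
Total: 9.567 + 14.53 + 23.14 years.

Δt = 47.2 years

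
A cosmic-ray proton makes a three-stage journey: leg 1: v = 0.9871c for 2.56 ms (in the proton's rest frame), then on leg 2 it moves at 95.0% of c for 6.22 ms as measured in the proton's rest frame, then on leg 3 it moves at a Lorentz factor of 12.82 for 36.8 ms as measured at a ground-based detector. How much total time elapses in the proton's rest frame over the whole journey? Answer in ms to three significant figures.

τ = 11.7 ms

Leg 1: 2.56 ms is already measured in the proton's rest frame.
Leg 2: 6.22 ms is already measured in the proton's rest frame.
Leg 3: γ = 12.82; τ_3 = 36.8/12.82 = 2.871 ms.
Total: 2.560 + 6.220 + 2.871 ms.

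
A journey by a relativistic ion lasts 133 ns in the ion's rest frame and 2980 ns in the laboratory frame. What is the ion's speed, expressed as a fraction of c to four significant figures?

The proper time is measured in the ion's rest frame (both events occur at the ion's location); Δt is measured in the laboratory frame. γ = Δt/τ = 2980/133 = 22.41.
β = √(1 − 1/γ²) = √(1 − 0.001992) = √0.9980

β = 0.9990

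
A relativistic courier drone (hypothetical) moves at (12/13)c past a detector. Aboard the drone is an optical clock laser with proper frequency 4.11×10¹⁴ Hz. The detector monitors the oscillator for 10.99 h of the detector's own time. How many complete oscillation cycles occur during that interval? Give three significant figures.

γ = 1/√(1 − (12/13)²) = 13/5 = 2.600
During 10.99 h of lab time, the oscillator's proper time advances by τ = Δt/γ = 10.99/2.600 = 4.227 h = 1.522×10⁴ s.
N = f × τ = 4.11×10¹⁴ × 1.522×10⁴ = 6.254×10¹⁸.

N = 6.25×10¹⁸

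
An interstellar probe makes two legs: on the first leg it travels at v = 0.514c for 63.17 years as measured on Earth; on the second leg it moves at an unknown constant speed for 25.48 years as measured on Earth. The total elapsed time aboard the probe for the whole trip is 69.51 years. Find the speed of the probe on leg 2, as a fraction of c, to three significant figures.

β = 0.799

Leg 1: γ = 1/√(1 − 0.514²) = 1/√0.7358 = 1.166; τ_1 = 63.17/1.166 = 54.19 years.
Leg 2: speed unknown; τ_2 = 25.48/γ_2.
Total proper time: 54.19 + τ_2 = 69.51, so τ_2 = 69.51 − 54.19 = 15.32 years.
γ_2 = 25.48/15.32 = 1.663; β = √(1 − 1/γ²) = √0.6383.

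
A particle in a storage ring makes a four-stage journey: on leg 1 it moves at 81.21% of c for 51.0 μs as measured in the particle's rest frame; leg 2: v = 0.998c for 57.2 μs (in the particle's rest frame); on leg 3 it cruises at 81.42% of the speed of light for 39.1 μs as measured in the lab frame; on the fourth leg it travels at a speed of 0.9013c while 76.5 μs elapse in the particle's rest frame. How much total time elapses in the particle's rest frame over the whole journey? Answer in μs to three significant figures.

τ = 207 μs

Leg 1: 51.0 μs is already measured in the particle's rest frame.
Leg 2: 57.2 μs is already measured in the particle's rest frame.
Leg 3: β = 0.8142; γ = 1/√(1 − 0.8142²) = 1/√0.3371 = 1.722; τ_3 = 39.1/1.722 = 22.70 μs.
Leg 4: 76.5 μs is already measured in the particle's rest frame.
Total: 51.00 + 57.20 + 22.70 + 76.50 μs.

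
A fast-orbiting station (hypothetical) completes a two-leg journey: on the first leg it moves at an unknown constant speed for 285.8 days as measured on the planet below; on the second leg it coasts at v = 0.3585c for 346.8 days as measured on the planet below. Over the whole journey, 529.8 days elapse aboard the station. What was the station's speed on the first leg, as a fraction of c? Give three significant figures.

Leg 1: speed unknown; τ_1 = 285.8/γ_1.
Leg 2: γ = 1/√(1 − 0.3585²) = 1/√0.8715 = 1.071; τ_2 = 346.8/1.071 = 323.7 days.
Total proper time: τ_1 + 323.7 = 529.8, so τ_1 = 529.8 − 323.7 = 206.1 days.
γ_1 = 285.8/206.1 = 1.387; β = √(1 − 1/γ²) = √0.4802.

β = 0.693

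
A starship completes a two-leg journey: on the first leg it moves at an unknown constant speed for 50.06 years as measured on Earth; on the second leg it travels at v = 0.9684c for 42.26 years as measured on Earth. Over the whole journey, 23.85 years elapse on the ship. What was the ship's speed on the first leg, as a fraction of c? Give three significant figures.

β = 0.964

Leg 1: speed unknown; τ_1 = 50.06/γ_1.
Leg 2: γ = 1/√(1 − 0.9684²) = 1/√0.06220 = 4.010; τ_2 = 42.26/4.010 = 10.54 years.
Total proper time: τ_1 + 10.54 = 23.85, so τ_1 = 23.85 − 10.54 = 13.31 years.
γ_1 = 50.06/13.31 = 3.761; β = √(1 − 1/γ²) = √0.9293.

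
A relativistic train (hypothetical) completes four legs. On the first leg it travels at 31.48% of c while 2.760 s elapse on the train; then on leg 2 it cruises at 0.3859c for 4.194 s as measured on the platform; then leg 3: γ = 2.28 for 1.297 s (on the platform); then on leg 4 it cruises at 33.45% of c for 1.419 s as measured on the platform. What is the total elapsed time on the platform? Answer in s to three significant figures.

Δt = 9.82 s

Leg 1: β = 0.3148; γ = 1/√(1 − 0.3148²) = 1/√0.9009 = 1.054; Δt_1 = 1.054 × 2.760 = 2.908 s.
Leg 2: 4.194 s is already measured on the platform.
Leg 3: 1.297 s is already measured on the platform.
Leg 4: 1.419 s is already measured on the platform.
Total: 2.908 + 4.194 + 1.297 + 1.419 s.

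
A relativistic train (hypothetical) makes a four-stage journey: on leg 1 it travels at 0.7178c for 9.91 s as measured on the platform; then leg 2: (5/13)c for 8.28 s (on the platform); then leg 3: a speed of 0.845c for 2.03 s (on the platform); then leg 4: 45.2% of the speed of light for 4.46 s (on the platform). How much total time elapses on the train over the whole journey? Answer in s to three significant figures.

τ = 19.6 s

Leg 1: γ = 1/√(1 − 0.7178²) = 1/√0.4848 = 1.436; τ_1 = 9.91/1.436 = 6.900 s.
Leg 2: γ = 1/√(1 − (5/13)²) = 13/12 ≈ 1.083; τ_2 = 8.28/1.083 = 7.643 s.
Leg 3: γ = 1/√(1 − 0.845²) = 1/√0.2860 = 1.870; τ_3 = 2.03/1.870 = 1.086 s.
Leg 4: β = 0.452; γ = 1/√(1 − 0.452²) = 1/√0.7957 = 1.121; τ_4 = 4.46/1.121 = 3.978 s.
Total: 6.900 + 7.643 + 1.086 + 3.978 s.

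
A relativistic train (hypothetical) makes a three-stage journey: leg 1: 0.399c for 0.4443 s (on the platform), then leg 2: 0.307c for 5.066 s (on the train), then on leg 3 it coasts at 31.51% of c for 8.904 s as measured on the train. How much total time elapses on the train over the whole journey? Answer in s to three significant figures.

Leg 1: γ = 1/√(1 − 0.399²) = 1/√0.8408 = 1.091; τ_1 = 0.4443/1.091 = 0.4074 s.
Leg 2: 5.066 s is already measured on the train.
Leg 3: 8.904 s is already measured on the train.
Total: 0.4074 + 5.066 + 8.904 s.

τ = 14.4 s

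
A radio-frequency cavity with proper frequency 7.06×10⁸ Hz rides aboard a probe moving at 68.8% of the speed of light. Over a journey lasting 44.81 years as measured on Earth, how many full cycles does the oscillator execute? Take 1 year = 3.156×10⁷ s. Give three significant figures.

N = 7.25×10¹⁷

β = 0.688; γ = 1/√(1 − 0.688²) = 1/√0.5267 = 1.378
The oscillator's own cycle count is N = f × τ where τ is the proper time aboard the probe. τ = Δt/γ = 44.81/1.378 = 32.52 years = 1.026×10⁹ s.
N = 7.06×10⁸ × 1.026×10⁹ = 7.246×10¹⁷.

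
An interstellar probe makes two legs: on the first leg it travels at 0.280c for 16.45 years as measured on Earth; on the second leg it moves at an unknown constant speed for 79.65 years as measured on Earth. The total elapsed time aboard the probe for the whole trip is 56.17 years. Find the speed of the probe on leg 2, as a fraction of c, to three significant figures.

β = 0.862

Leg 1: γ = 1/√(1 − 0.280²) = 25/24 ≈ 1.042; τ_1 = 16.45/1.042 = 15.79 years.
Leg 2: speed unknown; τ_2 = 79.65/γ_2.
Total proper time: 15.79 + τ_2 = 56.17, so τ_2 = 56.17 − 15.79 = 40.38 years.
γ_2 = 79.65/40.38 = 1.973; β = √(1 − 1/γ²) = √0.7430.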